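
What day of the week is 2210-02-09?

Doomsday rule: the anchor day for the 2200s is Friday. For year 10: 10÷12 = 0 r 10, and 10÷4 = 2, so 0+10+2 = 12.
Friday + 12 ≡ Wednesday — that's 2210's doomsday.
In February the doomsday date is Feb 28 (2210 is not a leap year).
Feb 9 is 19 days before Feb 28; 19 mod 7 = 5, so Wednesday − 5 = Friday.

Friday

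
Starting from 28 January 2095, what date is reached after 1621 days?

July 7, 2099

+365 (one year) → Jan 28, 2096 (1256 left).
+366 (one year; includes Feb 29, 2096) → Jan 28, 2097 (890 left).
+365 (one year) → Jan 28, 2098 (525 left).
+365 (one year) → Jan 28, 2099 (160 left).
Jan has 31 days: +4 → Feb 1, 2099 (156 left).
Feb has 28 days: +28 → Mar 1, 2099 (128 left).
Mar has 31 days: +31 → Apr 1, 2099 (97 left).
Apr has 30 days: +30 → May 1, 2099 (67 left).
May has 31 days: +31 → Jun 1, 2099 (36 left).
Jun has 30 days: +30 → Jul 1, 2099 (6 left).
+6 → Jul 7, 2099.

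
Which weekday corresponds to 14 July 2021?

Wednesday

Doomsday rule: the anchor day for the 2000s is Tuesday. For year 21: 21÷12 = 1 r 9, and 9÷4 = 2, so 1+9+2 = 12.
Tuesday + 12 ≡ Sunday — that's 2021's doomsday.
In July the doomsday date is Jul 11.
Jul 14 is 3 days after Jul 11; 3 mod 7 = 3, so Sunday + 3 = Wednesday.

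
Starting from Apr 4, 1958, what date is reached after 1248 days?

+365 (one year) → Apr 4, 1959 (883 left).
+366 (one year; includes Feb 29, 1960) → Apr 4, 1960 (517 left).
+365 (one year) → Apr 4, 1961 (152 left).
Apr has 30 days: +27 → May 1, 1961 (125 left).
May has 31 days: +31 → Jun 1, 1961 (94 left).
Jun has 30 days: +30 → Jul 1, 1961 (64 left).
Jul has 31 days: +31 → Aug 1, 1961 (33 left).
Aug has 31 days: +31 → Sep 1, 1961 (2 left).
+2 → Sep 3, 1961.

September 3, 1961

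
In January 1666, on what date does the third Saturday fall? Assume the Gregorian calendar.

January 16, 1666

January 1, 1666 is a Friday.
The first Saturday is therefore January 2 (1 days later).
The third Saturday is 2 + 2×7 = January 16.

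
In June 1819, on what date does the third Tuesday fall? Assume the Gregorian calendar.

June 1, 1819 is a Tuesday.
The first Tuesday is therefore June 1 (same day).
The third Tuesday is 1 + 2×7 = June 15.

June 15, 1819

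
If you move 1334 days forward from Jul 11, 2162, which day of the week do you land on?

Jul 11, 2162 is a Sunday.
1334 mod 7 = 4, so 1334 days after a Sunday is Sunday + 4 = Thursday.

Thursday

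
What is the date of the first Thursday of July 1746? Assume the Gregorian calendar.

July 7, 1746

July 1, 1746 is a Friday.
The first Thursday is therefore July 7 (6 days later).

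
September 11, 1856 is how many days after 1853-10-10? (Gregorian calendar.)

1067

Oct 10, 1853 → Oct 10, 1854: 365 days.
Oct 10, 1854 → Oct 10, 1855: 365 days.
Oct 10, 1855 → Nov 10, 1855: 31 days (October has 31).
Nov 10, 1855 → Dec 10, 1855: 30 days (November has 30).
Dec 10, 1855 → Jan 10, 1856: 31 days (December has 31).
Jan 10, 1856 → Feb 10, 1856: 31 days (January has 31).
Feb 10, 1856 → Mar 10, 1856: 29 days (February has 29).
Mar 10, 1856 → Apr 10, 1856: 31 days (March has 31).
Apr 10, 1856 → May 10, 1856: 30 days (April has 30).
May 10, 1856 → Jun 10, 1856: 31 days (May has 31).
Jun 10, 1856 → Jul 10, 1856: 30 days (June has 30).
Jul 10, 1856 → Aug 10, 1856: 31 days (July has 31).
Aug 10, 1856 → Sep 10, 1856: 31 days (August has 31).
Sep 10, 1856 → Sep 11, 1856: 1 days.
Total: 1067 days.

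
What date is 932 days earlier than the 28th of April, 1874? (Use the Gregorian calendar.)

October 9, 1871

−365 (one year) → Apr 28, 1873 (567 left).
−365 (one year) → Apr 28, 1872 (202 left).
−28 → Mar 31, 1872 (end of Mar, 31 days; 174 left).
−31 → Feb 29, 1872 (end of Feb, 29 days; 143 left).
−29 → Jan 31, 1872 (end of Jan, 31 days; 114 left).
−31 → Dec 31, 1871 (end of Dec, 31 days; 83 left).
−31 → Nov 30, 1871 (end of Nov, 30 days; 52 left).
−30 → Oct 31, 1871 (end of Oct, 31 days; 22 left).
−22 → Oct 9, 1871.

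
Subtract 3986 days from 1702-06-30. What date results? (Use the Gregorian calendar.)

−365 (one year) → Jun 30, 1701 (3621 left).
−365 (one year) → Jun 30, 1700 (3256 left).
−365 (one year) → Jun 30, 1699 (2891 left).
−365 (one year) → Jun 30, 1698 (2526 left).
−365 (one year) → Jun 30, 1697 (2161 left).
−365 (one year) → Jun 30, 1696 (1796 left).
−366 (one year; includes Feb 29, 1696) → Jun 30, 1695 (1430 left).
−365 (one year) → Jun 30, 1694 (1065 left).
−365 (one year) → Jun 30, 1693 (700 left).
−365 (one year) → Jun 30, 1692 (335 left).
−30 → May 31, 1692 (end of May, 31 days; 305 left).
−31 → Apr 30, 1692 (end of Apr, 30 days; 274 left).
−30 → Mar 31, 1692 (end of Mar, 31 days; 244 left).
−31 → Feb 29, 1692 (end of Feb, 29 days; 213 left).
−29 → Jan 31, 1692 (end of Jan, 31 days; 184 left).
−31 → Dec 31, 1691 (end of Dec, 31 days; 153 left).
−31 → Nov 30, 1691 (end of Nov, 30 days; 122 left).
−30 → Oct 31, 1691 (end of Oct, 31 days; 92 left).
−31 → Sep 30, 1691 (end of Sep, 30 days; 61 left).
−30 → Aug 31, 1691 (end of Aug, 31 days; 31 left).
−31 → Jul 31, 1691 (end of Jul, 31 days; 0 left).

July 31, 1691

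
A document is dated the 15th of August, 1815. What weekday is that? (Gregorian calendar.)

Tuesday

Doomsday rule: the anchor day for the 1800s is Friday. For year 15: 15÷12 = 1 r 3, and 3÷4 = 0, so 1+3+0 = 4.
Friday + 4 ≡ Tuesday — that's 1815's doomsday.
In August the doomsday date is Aug 8.
Aug 15 is 7 days after Aug 8; 7 mod 7 = 0, so Tuesday + 0 = Tuesday.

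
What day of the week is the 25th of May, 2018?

Friday

Doomsday rule: the anchor day for the 2000s is Tuesday. For year 18: 18÷12 = 1 r 6, and 6÷4 = 1, so 1+6+1 = 8.
Tuesday + 8 ≡ Wednesday — that's 2018's doomsday.
In May the doomsday date is May 9.
May 25 is 16 days after May 9; 16 mod 7 = 2, so Wednesday + 2 = Friday.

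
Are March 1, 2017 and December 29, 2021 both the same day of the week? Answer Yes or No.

From Mar 1, 2017 to Dec 29, 2021 is 1764 days.
1764 mod 7 = 0, so they are the same weekday.
(Mar 1, 2017 is a Wednesday; Dec 29, 2021 is a Wednesday.)

Yes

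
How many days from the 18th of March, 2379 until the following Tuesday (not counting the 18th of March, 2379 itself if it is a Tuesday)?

2

Mar 18, 2379 is a Sunday.
From Sunday to the next Tuesday is 2 days.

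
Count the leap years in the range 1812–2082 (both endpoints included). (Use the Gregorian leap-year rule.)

67

Multiples of 4 in [1812,2082]: 68.
Of those, multiples of 100: 2 (not leap unless ÷400).
Multiples of 400: 1.
Leap years = 68 − 2 + 1 = 67.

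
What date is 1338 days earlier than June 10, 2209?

−365 (one year) → Jun 10, 2208 (973 left).
−366 (one year; includes Feb 29, 2208) → Jun 10, 2207 (607 left).
−365 (one year) → Jun 10, 2206 (242 left).
−10 → May 31, 2206 (end of May, 31 days; 232 left).
−31 → Apr 30, 2206 (end of Apr, 30 days; 201 left).
−30 → Mar 31, 2206 (end of Mar, 31 days; 171 left).
−31 → Feb 28, 2206 (end of Feb, 28 days; 140 left).
−28 → Jan 31, 2206 (end of Jan, 31 days; 112 left).
−31 → Dec 31, 2205 (end of Dec, 31 days; 81 left).
−31 → Nov 30, 2205 (end of Nov, 30 days; 50 left).
−30 → Oct 31, 2205 (end of Oct, 31 days; 20 left).
−20 → Oct 11, 2205.

October 11, 2205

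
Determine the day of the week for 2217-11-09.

Sunday

January 1, 2217 is a Wednesday.
Jan 1, 2217 → Feb 1, 2217: 31 days (January has 31).
Feb 1, 2217 → Mar 1, 2217: 28 days (February has 28).
Mar 1, 2217 → Apr 1, 2217: 31 days (March has 31).
Apr 1, 2217 → May 1, 2217: 30 days (April has 30).
May 1, 2217 → Jun 1, 2217: 31 days (May has 31).
Jun 1, 2217 → Jul 1, 2217: 30 days (June has 30).
Jul 1, 2217 → Aug 1, 2217: 31 days (July has 31).
Aug 1, 2217 → Sep 1, 2217: 31 days (August has 31).
Sep 1, 2217 → Oct 1, 2217: 30 days (September has 30).
Oct 1, 2217 → Nov 1, 2217: 31 days (October has 31).
Nov 1, 2217 → Nov 9, 2217: 8 days.
Total: 312 days.
312 mod 7 = 4, so Wednesday + 4 = Sunday.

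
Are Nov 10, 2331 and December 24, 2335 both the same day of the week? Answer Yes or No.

From Nov 10, 2331 to Dec 24, 2335 is 1505 days.
1505 mod 7 = 0, so they are the same weekday.
(Nov 10, 2331 is a Tuesday; Dec 24, 2335 is a Tuesday.)

Yes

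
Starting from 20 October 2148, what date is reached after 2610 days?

+365 (one year) → Oct 20, 2149 (2245 left).
+365 (one year) → Oct 20, 2150 (1880 left).
+365 (one year) → Oct 20, 2151 (1515 left).
+366 (one year; includes Feb 29, 2152) → Oct 20, 2152 (1149 left).
+365 (one year) → Oct 20, 2153 (784 left).
+365 (one year) → Oct 20, 2154 (419 left).
+365 (one year) → Oct 20, 2155 (54 left).
Oct has 31 days: +12 → Nov 1, 2155 (42 left).
Nov has 30 days: +30 → Dec 1, 2155 (12 left).
+12 → Dec 13, 2155.

December 13, 2155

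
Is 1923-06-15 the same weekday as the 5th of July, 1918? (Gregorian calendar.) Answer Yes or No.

Yes

From Jul 5, 1918 to Jun 15, 1923 is 1806 days.
1806 mod 7 = 0, so they are the same weekday.
(Jul 5, 1918 is a Friday; Jun 15, 1923 is a Friday.)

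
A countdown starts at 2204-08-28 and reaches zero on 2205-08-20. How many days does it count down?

Aug 28, 2204 → Sep 28, 2204: 31 days (August has 31).
Sep 28, 2204 → Oct 28, 2204: 30 days (September has 30).
Oct 28, 2204 → Nov 28, 2204: 31 days (October has 31).
Nov 28, 2204 → Dec 28, 2204: 30 days (November has 30).
Dec 28, 2204 → Jan 28, 2205: 31 days (December has 31).
Jan 28, 2205 → Feb 28, 2205: 31 days (January has 31).
Feb 28, 2205 → Mar 28, 2205: 28 days (February has 28).
Mar 28, 2205 → Apr 28, 2205: 31 days (March has 31).
Apr 28, 2205 → May 28, 2205: 30 days (April has 30).
May 28, 2205 → Jun 28, 2205: 31 days (May has 31).
Jun 28, 2205 → Jul 28, 2205: 30 days (June has 30).
Jul 28, 2205 → Aug 20, 2205: 23 days.
Total: 357 days.

357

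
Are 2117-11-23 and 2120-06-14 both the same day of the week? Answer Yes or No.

No

From Nov 23, 2117 to Jun 14, 2120 is 934 days.
934 mod 7 = 3, so they are different weekdays.
(Nov 23, 2117 is a Tuesday; Jun 14, 2120 is a Friday.)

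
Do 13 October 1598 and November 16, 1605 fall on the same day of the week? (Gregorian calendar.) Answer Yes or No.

No

From Oct 13, 1598 to Nov 16, 1605 is 2591 days.
2591 mod 7 = 1, so they are different weekdays.
(Oct 13, 1598 is a Tuesday; Nov 16, 1605 is a Wednesday.)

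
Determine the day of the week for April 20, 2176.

Saturday

Doomsday rule: the anchor day for the 2100s is Sunday. For year 76: 76÷12 = 6 r 4, and 4÷4 = 1, so 6+4+1 = 11.
Sunday + 11 ≡ Thursday — that's 2176's doomsday.
In April the doomsday date is Apr 4.
Apr 20 is 16 days after Apr 4; 16 mod 7 = 2, so Thursday + 2 = Saturday.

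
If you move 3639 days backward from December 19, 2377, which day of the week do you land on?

Dec 19, 2377 is a Monday.
3639 mod 7 = 6, so 3639 days before a Monday is Monday − 6 = Tuesday.

Tuesday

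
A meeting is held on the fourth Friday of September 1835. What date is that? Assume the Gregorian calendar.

September 1, 1835 is a Tuesday.
The first Friday is therefore September 4 (3 days later).
The fourth Friday is 4 + 3×7 = September 25.

September 25, 1835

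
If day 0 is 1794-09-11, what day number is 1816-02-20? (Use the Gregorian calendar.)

7831

Sep 11, 1794 → Sep 11, 1795: 365 days.
Sep 11, 1795 → Sep 11, 1796: 366 days (Feb 29, 1796 is in that span).
Sep 11, 1796 → Sep 11, 1797: 365 days.
Sep 11, 1797 → Sep 11, 1798: 365 days.
Sep 11, 1798 → Sep 11, 1799: 365 days.
Sep 11, 1799 → Sep 11, 1800: 365 days.
Sep 11, 1800 → Sep 11, 1801: 365 days.
Sep 11, 1801 → Sep 11, 1802: 365 days.
Sep 11, 1802 → Sep 11, 1803: 365 days.
Sep 11, 1803 → Sep 11, 1804: 366 days (Feb 29, 1804 is in that span).
Sep 11, 1804 → Sep 11, 1805: 365 days.
Sep 11, 1805 → Sep 11, 1806: 365 days.
Sep 11, 1806 → Sep 11, 1807: 365 days.
Sep 11, 1807 → Sep 11, 1808: 366 days (Feb 29, 1808 is in that span).
Sep 11, 1808 → Sep 11, 1809: 365 days.
Sep 11, 1809 → Sep 11, 1810: 365 days.
Sep 11, 1810 → Sep 11, 1811: 365 days.
Sep 11, 1811 → Sep 11, 1812: 366 days (Feb 29, 1812 is in that span).
Sep 11, 1812 → Sep 11, 1813: 365 days.
Sep 11, 1813 → Sep 11, 1814: 365 days.
Sep 11, 1814 → Sep 11, 1815: 365 days.
Sep 11, 1815 → Oct 11, 1815: 30 days (September has 30).
Oct 11, 1815 → Nov 11, 1815: 31 days (October has 31).
Nov 11, 1815 → Dec 11, 1815: 30 days (November has 30).
Dec 11, 1815 → Jan 11, 1816: 31 days (December has 31).
Jan 11, 1816 → Feb 11, 1816: 31 days (January has 31).
Feb 11, 1816 → Feb 20, 1816: 9 days.
Total: 7831 days.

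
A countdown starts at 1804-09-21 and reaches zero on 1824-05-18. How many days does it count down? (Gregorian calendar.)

Sep 21, 1804 → Sep 21, 1805: 365 days.
Sep 21, 1805 → Sep 21, 1806: 365 days.
Sep 21, 1806 → Sep 21, 1807: 365 days.
Sep 21, 1807 → Sep 21, 1808: 366 days (Feb 29, 1808 is in that span).
Sep 21, 1808 → Sep 21, 1809: 365 days.
Sep 21, 1809 → Sep 21, 1810: 365 days.
Sep 21, 1810 → Sep 21, 1811: 365 days.
Sep 21, 1811 → Sep 21, 1812: 366 days (Feb 29, 1812 is in that span).
Sep 21, 1812 → Sep 21, 1813: 365 days.
Sep 21, 1813 → Sep 21, 1814: 365 days.
Sep 21, 1814 → Sep 21, 1815: 365 days.
Sep 21, 1815 → Sep 21, 1816: 366 days (Feb 29, 1816 is in that span).
Sep 21, 1816 → Sep 21, 1817: 365 days.
Sep 21, 1817 → Sep 21, 1818: 365 days.
Sep 21, 1818 → Sep 21, 1819: 365 days.
Sep 21, 1819 → Sep 21, 1820: 366 days (Feb 29, 1820 is in that span).
Sep 21, 1820 → Sep 21, 1821: 365 days.
Sep 21, 1821 → Sep 21, 1822: 365 days.
Sep 21, 1822 → Sep 21, 1823: 365 days.
Sep 21, 1823 → Oct 21, 1823: 30 days (September has 30).
Oct 21, 1823 → Nov 21, 1823: 31 days (October has 31).
Nov 21, 1823 → Dec 21, 1823: 30 days (November has 30).
Dec 21, 1823 → Jan 21, 1824: 31 days (December has 31).
Jan 21, 1824 → Feb 21, 1824: 31 days (January has 31).
Feb 21, 1824 → Mar 21, 1824: 29 days (February has 29).
Mar 21, 1824 → Apr 21, 1824: 31 days (March has 31).
Apr 21, 1824 → May 18, 1824: 27 days.
Total: 7179 days.

7179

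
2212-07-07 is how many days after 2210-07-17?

721

Jul 17, 2210 → Jul 17, 2211: 365 days.
Jul 17, 2211 → Aug 17, 2211: 31 days (July has 31).
Aug 17, 2211 → Sep 17, 2211: 31 days (August has 31).
Sep 17, 2211 → Oct 17, 2211: 30 days (September has 30).
Oct 17, 2211 → Nov 17, 2211: 31 days (October has 31).
Nov 17, 2211 → Dec 17, 2211: 30 days (November has 30).
Dec 17, 2211 → Jan 17, 2212: 31 days (December has 31).
Jan 17, 2212 → Feb 17, 2212: 31 days (January has 31).
Feb 17, 2212 → Mar 17, 2212: 29 days (February has 29).
Mar 17, 2212 → Apr 17, 2212: 31 days (March has 31).
Apr 17, 2212 → May 17, 2212: 30 days (April has 30).
May 17, 2212 → Jun 17, 2212: 31 days (May has 31).
Jun 17, 2212 → Jul 7, 2212: 20 days.
Total: 721 days.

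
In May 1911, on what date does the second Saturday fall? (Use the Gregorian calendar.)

May 13, 1911

May 1, 1911 is a Monday.
The first Saturday is therefore May 6 (5 days later).
The second Saturday is 6 + 1×7 = May 13.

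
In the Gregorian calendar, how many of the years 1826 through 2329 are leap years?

122

Multiples of 4 in [1826,2329]: 126.
Of those, multiples of 100: 5 (not leap unless ÷400).
Multiples of 400: 1.
Leap years = 126 − 5 + 1 = 122.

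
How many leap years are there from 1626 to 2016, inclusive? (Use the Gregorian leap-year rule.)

95

Multiples of 4 in [1626,2016]: 98.
Of those, multiples of 100: 4 (not leap unless ÷400).
Multiples of 400: 1.
Leap years = 98 − 4 + 1 = 95.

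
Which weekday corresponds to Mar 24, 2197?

Doomsday rule: the anchor day for the 2100s is Sunday. For year 97: 97÷12 = 8 r 1, and 1÷4 = 0, so 8+1+0 = 9.
Sunday + 9 ≡ Tuesday — that's 2197's doomsday.
In March the doomsday date is Mar 14.
Mar 24 is 10 days after Mar 14; 10 mod 7 = 3, so Tuesday + 3 = Friday.

Friday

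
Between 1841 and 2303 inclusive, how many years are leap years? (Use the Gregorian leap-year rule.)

Multiples of 4 in [1841,2303]: 115.
Of those, multiples of 100: 5 (not leap unless ÷400).
Multiples of 400: 1.
Leap years = 115 − 5 + 1 = 111.

111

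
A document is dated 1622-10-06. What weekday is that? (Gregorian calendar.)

Thursday

Doomsday rule: the anchor day for the 1600s is Tuesday. For year 22: 22÷12 = 1 r 10, and 10÷4 = 2, so 1+10+2 = 13.
Tuesday + 13 ≡ Monday — that's 1622's doomsday.
In October the doomsday date is Oct 10.
Oct 6 is 4 days before Oct 10; 4 mod 7 = 4, so Monday − 4 = Thursday.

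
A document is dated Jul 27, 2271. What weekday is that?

Thursday

Doomsday rule: the anchor day for the 2200s is Friday. For year 71: 71÷12 = 5 r 11, and 11÷4 = 2, so 5+11+2 = 18.
Friday + 18 ≡ Tuesday — that's 2271's doomsday.
In July the doomsday date is Jul 11.
Jul 27 is 16 days after Jul 11; 16 mod 7 = 2, so Tuesday + 2 = Thursday.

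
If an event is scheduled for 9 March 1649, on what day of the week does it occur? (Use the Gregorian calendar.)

Doomsday rule: the anchor day for the 1600s is Tuesday. For year 49: 49÷12 = 4 r 1, and 1÷4 = 0, so 4+1+0 = 5.
Tuesday + 5 ≡ Sunday — that's 1649's doomsday.
In March the doomsday date is Mar 14.
Mar 9 is 5 days before Mar 14; 5 mod 7 = 5, so Sunday − 5 = Tuesday.

Tuesday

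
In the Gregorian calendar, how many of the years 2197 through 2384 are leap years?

45

Multiples of 4 in [2197,2384]: 47.
Of those, multiples of 100: 2 (not leap unless ÷400).
Multiples of 400: 0.
Leap years = 47 − 2 + 0 = 45.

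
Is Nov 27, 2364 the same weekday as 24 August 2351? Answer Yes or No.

From Aug 24, 2351 to Nov 27, 2364 is 4844 days.
4844 mod 7 = 0, so they are the same weekday.
(Aug 24, 2351 is a Friday; Nov 27, 2364 is a Friday.)

Yes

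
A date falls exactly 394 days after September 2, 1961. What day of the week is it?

Monday

First find the weekday of Sep 2, 1961. Doomsday rule: the anchor day for the 1900s is Wednesday. For year 61: 61÷12 = 5 r 1, and 1÷4 = 0, so 5+1+0 = 6.
Wednesday + 6 ≡ Tuesday — that's 1961's doomsday.
In September the doomsday date is Sep 5.
Sep 2 is 3 days before Sep 5; 3 mod 7 = 3, so Tuesday − 3 = Saturday.
394 mod 7 = 2, so 394 days after a Saturday is Saturday + 2 = Monday.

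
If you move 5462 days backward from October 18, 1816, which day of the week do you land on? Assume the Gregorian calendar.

Wednesday

First find the weekday of Oct 18, 1816. Doomsday rule: the anchor day for the 1800s is Friday. For year 16: 16÷12 = 1 r 4, and 4÷4 = 1, so 1+4+1 = 6.
Friday + 6 ≡ Thursday — that's 1816's doomsday.
In October the doomsday date is Oct 10.
Oct 18 is 8 days after Oct 10; 8 mod 7 = 1, so Thursday + 1 = Friday.
5462 mod 7 = 2, so 5462 days before a Friday is Friday − 2 = Wednesday.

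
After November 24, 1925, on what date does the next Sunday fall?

November 29, 1925

Nov 24, 1925 is a Tuesday.
From Tuesday to the next Sunday is 5 days.
Nov 24, 1925 + 5 = Nov 29, 1925.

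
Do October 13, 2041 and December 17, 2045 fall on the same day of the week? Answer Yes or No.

Yes

From Oct 13, 2041 to Dec 17, 2045 is 1526 days.
1526 mod 7 = 0, so they are the same weekday.
(Oct 13, 2041 is a Sunday; Dec 17, 2045 is a Sunday.)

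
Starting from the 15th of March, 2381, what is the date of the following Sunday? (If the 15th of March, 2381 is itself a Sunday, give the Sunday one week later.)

Mar 15, 2381 is a Sunday.
From Sunday to the next Sunday is 7 days.
Mar 15, 2381 + 7 = Mar 22, 2381.

March 22, 2381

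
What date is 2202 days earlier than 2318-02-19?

−365 (one year) → Feb 19, 2317 (1837 left).
−366 (one year; includes Feb 29, 2316) → Feb 19, 2316 (1471 left).
−365 (one year) → Feb 19, 2315 (1106 left).
−365 (one year) → Feb 19, 2314 (741 left).
−365 (one year) → Feb 19, 2313 (376 left).
−19 → Jan 31, 2313 (end of Jan, 31 days; 357 left).
−31 → Dec 31, 2312 (end of Dec, 31 days; 326 left).
−31 → Nov 30, 2312 (end of Nov, 30 days; 295 left).
−30 → Oct 31, 2312 (end of Oct, 31 days; 265 left).
−31 → Sep 30, 2312 (end of Sep, 30 days; 234 left).
−30 → Aug 31, 2312 (end of Aug, 31 days; 204 left).
−31 → Jul 31, 2312 (end of Jul, 31 days; 173 left).
−31 → Jun 30, 2312 (end of Jun, 30 days; 142 left).
−30 → May 31, 2312 (end of May, 31 days; 112 left).
−31 → Apr 30, 2312 (end of Apr, 30 days; 81 left).
−30 → Mar 31, 2312 (end of Mar, 31 days; 51 left).
−31 → Feb 29, 2312 (end of Feb, 29 days; 20 left).
−20 → Feb 9, 2312.

February 9, 2312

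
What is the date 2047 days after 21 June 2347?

January 27, 2353

+366 (one year; includes Feb 29, 2348) → Jun 21, 2348 (1681 left).
+365 (one year) → Jun 21, 2349 (1316 left).
+365 (one year) → Jun 21, 2350 (951 left).
+365 (one year) → Jun 21, 2351 (586 left).
+366 (one year; includes Feb 29, 2352) → Jun 21, 2352 (220 left).
Jun has 30 days: +10 → Jul 1, 2352 (210 left).
Jul has 31 days: +31 → Aug 1, 2352 (179 left).
Aug has 31 days: +31 → Sep 1, 2352 (148 left).
Sep has 30 days: +30 → Oct 1, 2352 (118 left).
Oct has 31 days: +31 → Nov 1, 2352 (87 left).
Nov has 30 days: +30 → Dec 1, 2352 (57 left).
Dec has 31 days: +31 → Jan 1, 2353 (26 left).
+26 → Jan 27, 2353.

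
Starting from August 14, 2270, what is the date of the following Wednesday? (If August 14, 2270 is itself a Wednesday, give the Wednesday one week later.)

Aug 14, 2270 is a Sunday.
From Sunday to the next Wednesday is 3 days.
Aug 14, 2270 + 3 = Aug 17, 2270.

August 17, 2270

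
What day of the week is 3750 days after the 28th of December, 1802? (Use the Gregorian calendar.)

Sunday

Dec 28, 1802 is a Tuesday.
3750 mod 7 = 5, so 3750 days after a Tuesday is Tuesday + 5 = Sunday.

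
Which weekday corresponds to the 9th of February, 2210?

Doomsday rule: the anchor day for the 2200s is Friday. For year 10: 10÷12 = 0 r 10, and 10÷4 = 2, so 0+10+2 = 12.
Friday + 12 ≡ Wednesday — that's 2210's doomsday.
In February the doomsday date is Feb 28 (2210 is not a leap year).
Feb 9 is 19 days before Feb 28; 19 mod 7 = 5, so Wednesday − 5 = Friday.

Friday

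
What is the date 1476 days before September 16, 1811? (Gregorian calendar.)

September 1, 1807

−365 (one year) → Sep 16, 1810 (1111 left).
−365 (one year) → Sep 16, 1809 (746 left).
−365 (one year) → Sep 16, 1808 (381 left).
−16 → Aug 31, 1808 (end of Aug, 31 days; 365 left).
−31 → Jul 31, 1808 (end of Jul, 31 days; 334 left).
−31 → Jun 30, 1808 (end of Jun, 30 days; 303 left).
−30 → May 31, 1808 (end of May, 31 days; 273 left).
−31 → Apr 30, 1808 (end of Apr, 30 days; 242 left).
−30 → Mar 31, 1808 (end of Mar, 31 days; 212 left).
−31 → Feb 29, 1808 (end of Feb, 29 days; 181 left).
−29 → Jan 31, 1808 (end of Jan, 31 days; 152 left).
−31 → Dec 31, 1807 (end of Dec, 31 days; 121 left).
−31 → Nov 30, 1807 (end of Nov, 30 days; 90 left).
−30 → Oct 31, 1807 (end of Oct, 31 days; 60 left).
−31 → Sep 30, 1807 (end of Sep, 30 days; 29 left).
−29 → Sep 1, 1807.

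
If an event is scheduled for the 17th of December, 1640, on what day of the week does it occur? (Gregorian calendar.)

Monday

Doomsday rule: the anchor day for the 1600s is Tuesday. For year 40: 40÷12 = 3 r 4, and 4÷4 = 1, so 3+4+1 = 8.
Tuesday + 8 ≡ Wednesday — that's 1640's doomsday.
In December the doomsday date is Dec 12.
Dec 17 is 5 days after Dec 12; 5 mod 7 = 5, so Wednesday + 5 = Monday.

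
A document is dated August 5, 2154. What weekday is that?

Doomsday rule: the anchor day for the 2100s is Sunday. For year 54: 54÷12 = 4 r 6, and 6÷4 = 1, so 4+6+1 = 11.
Sunday + 11 ≡ Thursday — that's 2154's doomsday.
In August the doomsday date is Aug 8.
Aug 5 is 3 days before Aug 8; 3 mod 7 = 3, so Thursday − 3 = Monday.

Monday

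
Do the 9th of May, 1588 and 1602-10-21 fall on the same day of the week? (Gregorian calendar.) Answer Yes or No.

Yes

From May 9, 1588 to Oct 21, 1602 is 5278 days.
5278 mod 7 = 0, so they are the same weekday.
(May 9, 1588 is a Monday; Oct 21, 1602 is a Monday.)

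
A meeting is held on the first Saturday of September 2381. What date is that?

September 1, 2381 is a Tuesday.
The first Saturday is therefore September 5 (4 days later).

September 5, 2381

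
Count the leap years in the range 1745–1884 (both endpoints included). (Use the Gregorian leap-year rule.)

Multiples of 4 in [1745,1884]: 35.
Of those, multiples of 100: 1 (not leap unless ÷400).
Multiples of 400: 0.
Leap years = 35 − 1 + 0 = 34.

34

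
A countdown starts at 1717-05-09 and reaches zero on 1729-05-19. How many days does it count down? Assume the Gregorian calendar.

May 9, 1717 → May 9, 1718: 365 days.
May 9, 1718 → May 9, 1719: 365 days.
May 9, 1719 → May 9, 1720: 366 days (Feb 29, 1720 is in that span).
May 9, 1720 → May 9, 1721: 365 days.
May 9, 1721 → May 9, 1722: 365 days.
May 9, 1722 → May 9, 1723: 365 days.
May 9, 1723 → May 9, 1724: 366 days (Feb 29, 1724 is in that span).
May 9, 1724 → May 9, 1725: 365 days.
May 9, 1725 → May 9, 1726: 365 days.
May 9, 1726 → May 9, 1727: 365 days.
May 9, 1727 → May 9, 1728: 366 days (Feb 29, 1728 is in that span).
May 9, 1728 → Jun 9, 1728: 31 days (May has 31).
Jun 9, 1728 → Jul 9, 1728: 30 days (June has 30).
Jul 9, 1728 → Aug 9, 1728: 31 days (July has 31).
Aug 9, 1728 → Sep 9, 1728: 31 days (August has 31).
Sep 9, 1728 → Oct 9, 1728: 30 days (September has 30).
Oct 9, 1728 → Nov 9, 1728: 31 days (October has 31).
Nov 9, 1728 → Dec 9, 1728: 30 days (November has 30).
Dec 9, 1728 → Jan 9, 1729: 31 days (December has 31).
Jan 9, 1729 → Feb 9, 1729: 31 days (January has 31).
Feb 9, 1729 → Mar 9, 1729: 28 days (February has 28).
Mar 9, 1729 → Apr 9, 1729: 31 days (March has 31).
Apr 9, 1729 → May 9, 1729: 30 days (April has 30).
May 9, 1729 → May 19, 1729: 10 days.
Total: 4393 days.

4393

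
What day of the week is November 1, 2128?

Doomsday rule: the anchor day for the 2100s is Sunday. For year 28: 28÷12 = 2 r 4, and 4÷4 = 1, so 2+4+1 = 7.
Sunday + 7 ≡ Sunday — that's 2128's doomsday.
In November the doomsday date is Nov 7.
Nov 1 is 6 days before Nov 7; 6 mod 7 = 6, so Sunday − 6 = Monday.

Monday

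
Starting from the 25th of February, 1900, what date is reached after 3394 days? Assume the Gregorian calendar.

June 12, 1909

+365 (one year) → Feb 25, 1901 (3029 left).
+365 (one year) → Feb 25, 1902 (2664 left).
+365 (one year) → Feb 25, 1903 (2299 left).
+365 (one year) → Feb 25, 1904 (1934 left).
+366 (one year; includes Feb 29, 1904) → Feb 25, 1905 (1568 left).
+365 (one year) → Feb 25, 1906 (1203 left).
+365 (one year) → Feb 25, 1907 (838 left).
+365 (one year) → Feb 25, 1908 (473 left).
+366 (one year; includes Feb 29, 1908) → Feb 25, 1909 (107 left).
Feb has 28 days: +4 → Mar 1, 1909 (103 left).
Mar has 31 days: +31 → Apr 1, 1909 (72 left).
Apr has 30 days: +30 → May 1, 1909 (42 left).
May has 31 days: +31 → Jun 1, 1909 (11 left).
+11 → Jun 12, 1909.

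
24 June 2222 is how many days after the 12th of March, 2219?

1200

Mar 12, 2219 → Mar 12, 2220: 366 days (Feb 29, 2220 is in that span).
Mar 12, 2220 → Mar 12, 2221: 365 days.
Mar 12, 2221 → Mar 12, 2222: 365 days.
Mar 12, 2222 → Apr 12, 2222: 31 days (March has 31).
Apr 12, 2222 → May 12, 2222: 30 days (April has 30).
May 12, 2222 → Jun 12, 2222: 31 days (May has 31).
Jun 12, 2222 → Jun 24, 2222: 12 days.
Total: 1200 days.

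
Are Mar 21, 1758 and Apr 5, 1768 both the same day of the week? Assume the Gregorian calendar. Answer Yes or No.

Yes

From Mar 21, 1758 to Apr 5, 1768 is 3668 days.
3668 mod 7 = 0, so they are the same weekday.
(Mar 21, 1758 is a Tuesday; Apr 5, 1768 is a Tuesday.)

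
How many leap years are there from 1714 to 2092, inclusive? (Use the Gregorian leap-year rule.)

Multiples of 4 in [1714,2092]: 95.
Of those, multiples of 100: 3 (not leap unless ÷400).
Multiples of 400: 1.
Leap years = 95 − 3 + 1 = 93.

93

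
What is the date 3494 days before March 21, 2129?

−365 (one year) → Mar 21, 2128 (3129 left).
−366 (one year; includes Feb 29, 2128) → Mar 21, 2127 (2763 left).
−365 (one year) → Mar 21, 2126 (2398 left).
−365 (one year) → Mar 21, 2125 (2033 left).
−365 (one year) → Mar 21, 2124 (1668 left).
−366 (one year; includes Feb 29, 2124) → Mar 21, 2123 (1302 left).
−365 (one year) → Mar 21, 2122 (937 left).
−365 (one year) → Mar 21, 2121 (572 left).
−365 (one year) → Mar 21, 2120 (207 left).
−21 → Feb 29, 2120 (end of Feb, 29 days; 186 left).
−29 → Jan 31, 2120 (end of Jan, 31 days; 157 left).
−31 → Dec 31, 2119 (end of Dec, 31 days; 126 left).
−31 → Nov 30, 2119 (end of Nov, 30 days; 95 left).
−30 → Oct 31, 2119 (end of Oct, 31 days; 65 left).
−31 → Sep 30, 2119 (end of Sep, 30 days; 34 left).
−30 → Aug 31, 2119 (end of Aug, 31 days; 4 left).
−4 → Aug 27, 2119.

August 27, 2119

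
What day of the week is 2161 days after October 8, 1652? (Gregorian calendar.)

First find the weekday of Oct 8, 1652. Doomsday rule: the anchor day for the 1600s is Tuesday. For year 52: 52÷12 = 4 r 4, and 4÷4 = 1, so 4+4+1 = 9.
Tuesday + 9 ≡ Thursday — that's 1652's doomsday.
In October the doomsday date is Oct 10.
Oct 8 is 2 days before Oct 10; 2 mod 7 = 2, so Thursday − 2 = Tuesday.
2161 mod 7 = 5, so 2161 days after a Tuesday is Tuesday + 5 = Sunday.

Sunday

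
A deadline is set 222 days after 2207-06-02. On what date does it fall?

January 10, 2208

Jun has 30 days: +29 → Jul 1, 2207 (193 left).
Jul has 31 days: +31 → Aug 1, 2207 (162 left).
Aug has 31 days: +31 → Sep 1, 2207 (131 left).
Sep has 30 days: +30 → Oct 1, 2207 (101 left).
Oct has 31 days: +31 → Nov 1, 2207 (70 left).
Nov has 30 days: +30 → Dec 1, 2207 (40 left).
Dec has 31 days: +31 → Jan 1, 2208 (9 left).
+9 → Jan 10, 2208.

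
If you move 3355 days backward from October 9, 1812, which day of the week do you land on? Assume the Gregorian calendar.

Wednesday

Oct 9, 1812 is a Friday.
3355 mod 7 = 2, so 3355 days before a Friday is Friday − 2 = Wednesday.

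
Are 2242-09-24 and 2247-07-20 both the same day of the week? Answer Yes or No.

No

From Sep 24, 2242 to Jul 20, 2247 is 1760 days.
1760 mod 7 = 3, so they are different weekdays.
(Sep 24, 2242 is a Saturday; Jul 20, 2247 is a Tuesday.)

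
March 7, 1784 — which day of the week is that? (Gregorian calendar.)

Doomsday rule: the anchor day for the 1700s is Sunday. For year 84: 84÷12 = 7 r 0, and 0÷4 = 0, so 7+0+0 = 7.
Sunday + 7 ≡ Sunday — that's 1784's doomsday.
In March the doomsday date is Mar 14.
Mar 7 is 7 days before Mar 14; 7 mod 7 = 0, so Sunday − 0 = Sunday.

Sunday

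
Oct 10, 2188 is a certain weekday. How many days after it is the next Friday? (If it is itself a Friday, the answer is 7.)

Oct 10, 2188 is a Friday.
From Friday to the next Friday is 7 days.

7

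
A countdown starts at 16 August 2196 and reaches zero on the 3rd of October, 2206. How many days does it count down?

Aug 16, 2196 → Aug 16, 2197: 365 days.
Aug 16, 2197 → Aug 16, 2198: 365 days.
Aug 16, 2198 → Aug 16, 2199: 365 days.
Aug 16, 2199 → Aug 16, 2200: 365 days.
Aug 16, 2200 → Aug 16, 2201: 365 days.
Aug 16, 2201 → Aug 16, 2202: 365 days.
Aug 16, 2202 → Aug 16, 2203: 365 days.
Aug 16, 2203 → Aug 16, 2204: 366 days (Feb 29, 2204 is in that span).
Aug 16, 2204 → Aug 16, 2205: 365 days.
Aug 16, 2205 → Aug 16, 2206: 365 days.
Aug 16, 2206 → Sep 16, 2206: 31 days (August has 31).
Sep 16, 2206 → Oct 3, 2206: 17 days.
Total: 3699 days.

3699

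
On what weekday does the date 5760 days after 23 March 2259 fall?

Tuesday

First find the weekday of Mar 23, 2259. Doomsday rule: the anchor day for the 2200s is Friday. For year 59: 59÷12 = 4 r 11, and 11÷4 = 2, so 4+11+2 = 17.
Friday + 17 ≡ Monday — that's 2259's doomsday.
In March the doomsday date is Mar 14.
Mar 23 is 9 days after Mar 14; 9 mod 7 = 2, so Monday + 2 = Wednesday.
5760 mod 7 = 6, so 5760 days after a Wednesday is Wednesday + 6 = Tuesday.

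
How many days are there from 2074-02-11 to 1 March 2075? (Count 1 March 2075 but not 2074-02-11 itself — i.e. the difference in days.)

383

Feb 11, 2074 → Mar 11, 2074: 28 days (February has 28).
Mar 11, 2074 → Apr 11, 2074: 31 days (March has 31).
Apr 11, 2074 → May 11, 2074: 30 days (April has 30).
May 11, 2074 → Jun 11, 2074: 31 days (May has 31).
Jun 11, 2074 → Jul 11, 2074: 30 days (June has 30).
Jul 11, 2074 → Aug 11, 2074: 31 days (July has 31).
Aug 11, 2074 → Sep 11, 2074: 31 days (August has 31).
Sep 11, 2074 → Oct 11, 2074: 30 days (September has 30).
Oct 11, 2074 → Nov 11, 2074: 31 days (October has 31).
Nov 11, 2074 → Dec 11, 2074: 30 days (November has 30).
Dec 11, 2074 → Jan 11, 2075: 31 days (December has 31).
Jan 11, 2075 → Feb 11, 2075: 31 days (January has 31).
Feb 11, 2075 → Mar 1, 2075: 18 days.
Total: 383 days.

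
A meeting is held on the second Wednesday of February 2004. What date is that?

February 11, 2004

February 1, 2004 is a Sunday.
The first Wednesday is therefore February 4 (3 days later).
The second Wednesday is 4 + 1×7 = February 11.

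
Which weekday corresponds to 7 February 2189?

Saturday

Doomsday rule: the anchor day for the 2100s is Sunday. For year 89: 89÷12 = 7 r 5, and 5÷4 = 1, so 7+5+1 = 13.
Sunday + 13 ≡ Saturday — that's 2189's doomsday.
In February the doomsday date is Feb 28 (2189 is not a leap year).
Feb 7 is 21 days before Feb 28; 21 mod 7 = 0, so Saturday − 0 = Saturday.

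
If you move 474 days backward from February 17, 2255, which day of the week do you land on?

Monday

Feb 17, 2255 is a Saturday.
474 mod 7 = 5, so 474 days before a Saturday is Saturday − 5 = Monday.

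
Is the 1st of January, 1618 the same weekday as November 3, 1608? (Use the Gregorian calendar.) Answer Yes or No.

Yes

From Nov 3, 1608 to Jan 1, 1618 is 3346 days.
3346 mod 7 = 0, so they are the same weekday.
(Nov 3, 1608 is a Monday; Jan 1, 1618 is a Monday.)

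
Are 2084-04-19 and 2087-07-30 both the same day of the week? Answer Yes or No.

From Apr 19, 2084 to Jul 30, 2087 is 1197 days.
1197 mod 7 = 0, so they are the same weekday.
(Apr 19, 2084 is a Wednesday; Jul 30, 2087 is a Wednesday.)

Yes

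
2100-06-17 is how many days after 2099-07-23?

329

Jul 23, 2099 → Aug 23, 2099: 31 days (July has 31).
Aug 23, 2099 → Sep 23, 2099: 31 days (August has 31).
Sep 23, 2099 → Oct 23, 2099: 30 days (September has 30).
Oct 23, 2099 → Nov 23, 2099: 31 days (October has 31).
Nov 23, 2099 → Dec 23, 2099: 30 days (November has 30).
Dec 23, 2099 → Jan 23, 2100: 31 days (December has 31).
Jan 23, 2100 → Feb 23, 2100: 31 days (January has 31).
Feb 23, 2100 → Mar 23, 2100: 28 days (February has 28).
Mar 23, 2100 → Apr 23, 2100: 31 days (March has 31).
Apr 23, 2100 → May 23, 2100: 30 days (April has 30).
May 23, 2100 → Jun 17, 2100: 25 days.
Total: 329 days.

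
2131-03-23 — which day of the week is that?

Doomsday rule: the anchor day for the 2100s is Sunday. For year 31: 31÷12 = 2 r 7, and 7÷4 = 1, so 2+7+1 = 10.
Sunday + 10 ≡ Wednesday — that's 2131's doomsday.
In March the doomsday date is Mar 14.
Mar 23 is 9 days after Mar 14; 9 mod 7 = 2, so Wednesday + 2 = Friday.

Friday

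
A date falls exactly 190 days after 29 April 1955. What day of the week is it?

Saturday

First find the weekday of Apr 29, 1955. Doomsday rule: the anchor day for the 1900s is Wednesday. For year 55: 55÷12 = 4 r 7, and 7÷4 = 1, so 4+7+1 = 12.
Wednesday + 12 ≡ Monday — that's 1955's doomsday.
In April the doomsday date is Apr 4.
Apr 29 is 25 days after Apr 4; 25 mod 7 = 4, so Monday + 4 = Friday.
190 mod 7 = 1, so 190 days after a Friday is Friday + 1 = Saturday.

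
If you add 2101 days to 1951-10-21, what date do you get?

July 22, 1957

+366 (one year; includes Feb 29, 1952) → Oct 21, 1952 (1735 left).
+365 (one year) → Oct 21, 1953 (1370 left).
+365 (one year) → Oct 21, 1954 (1005 left).
+365 (one year) → Oct 21, 1955 (640 left).
+366 (one year; includes Feb 29, 1956) → Oct 21, 1956 (274 left).
Oct has 31 days: +11 → Nov 1, 1956 (263 left).
Nov has 30 days: +30 → Dec 1, 1956 (233 left).
Dec has 31 days: +31 → Jan 1, 1957 (202 left).
Jan has 31 days: +31 → Feb 1, 1957 (171 left).
Feb has 28 days: +28 → Mar 1, 1957 (143 left).
Mar has 31 days: +31 → Apr 1, 1957 (112 left).
Apr has 30 days: +30 → May 1, 1957 (82 left).
May has 31 days: +31 → Jun 1, 1957 (51 left).
Jun has 30 days: +30 → Jul 1, 1957 (21 left).
+21 → Jul 22, 1957.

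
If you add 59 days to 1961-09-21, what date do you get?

November 19, 1961

Sep has 30 days: +10 → Oct 1, 1961 (49 left).
Oct has 31 days: +31 → Nov 1, 1961 (18 left).
+18 → Nov 19, 1961.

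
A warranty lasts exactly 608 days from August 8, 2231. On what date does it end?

April 7, 2233

+366 (one year; includes Feb 29, 2232) → Aug 8, 2232 (242 left).
Aug has 31 days: +24 → Sep 1, 2232 (218 left).
Sep has 30 days: +30 → Oct 1, 2232 (188 left).
Oct has 31 days: +31 → Nov 1, 2232 (157 left).
Nov has 30 days: +30 → Dec 1, 2232 (127 left).
Dec has 31 days: +31 → Jan 1, 2233 (96 left).
Jan has 31 days: +31 → Feb 1, 2233 (65 left).
Feb has 28 days: +28 → Mar 1, 2233 (37 left).
Mar has 31 days: +31 → Apr 1, 2233 (6 left).
+6 → Apr 7, 2233.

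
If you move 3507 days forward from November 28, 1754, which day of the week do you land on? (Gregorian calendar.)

First find the weekday of Nov 28, 1754. Doomsday rule: the anchor day for the 1700s is Sunday. For year 54: 54÷12 = 4 r 6, and 6÷4 = 1, so 4+6+1 = 11.
Sunday + 11 ≡ Thursday — that's 1754's doomsday.
In November the doomsday date is Nov 7.
Nov 28 is 21 days after Nov 7; 21 mod 7 = 0, so Thursday + 0 = Thursday.
3507 mod 7 = 0, so 3507 days after a Thursday is Thursday + 0 = Thursday.

Thursday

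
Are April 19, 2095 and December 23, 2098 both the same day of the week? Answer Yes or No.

From Apr 19, 2095 to Dec 23, 2098 is 1344 days.
1344 mod 7 = 0, so they are the same weekday.
(Apr 19, 2095 is a Tuesday; Dec 23, 2098 is a Tuesday.)

Yes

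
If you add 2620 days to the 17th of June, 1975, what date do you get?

August 19, 1982

+366 (one year; includes Feb 29, 1976) → Jun 17, 1976 (2254 left).
+365 (one year) → Jun 17, 1977 (1889 left).
+365 (one year) → Jun 17, 1978 (1524 left).
+365 (one year) → Jun 17, 1979 (1159 left).
+366 (one year; includes Feb 29, 1980) → Jun 17, 1980 (793 left).
+365 (one year) → Jun 17, 1981 (428 left).
+365 (one year) → Jun 17, 1982 (63 left).
Jun has 30 days: +14 → Jul 1, 1982 (49 left).
Jul has 31 days: +31 → Aug 1, 1982 (18 left).
+18 → Aug 19, 1982.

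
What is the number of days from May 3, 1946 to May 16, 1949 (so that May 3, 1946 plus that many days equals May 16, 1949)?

May 3, 1946 → May 3, 1947: 365 days.
May 3, 1947 → May 3, 1948: 366 days (Feb 29, 1948 is in that span).
May 3, 1948 → Jun 3, 1948: 31 days (May has 31).
Jun 3, 1948 → Jul 3, 1948: 30 days (June has 30).
Jul 3, 1948 → Aug 3, 1948: 31 days (July has 31).
Aug 3, 1948 → Sep 3, 1948: 31 days (August has 31).
Sep 3, 1948 → Oct 3, 1948: 30 days (September has 30).
Oct 3, 1948 → Nov 3, 1948: 31 days (October has 31).
Nov 3, 1948 → Dec 3, 1948: 30 days (November has 30).
Dec 3, 1948 → Jan 3, 1949: 31 days (December has 31).
Jan 3, 1949 → Feb 3, 1949: 31 days (January has 31).
Feb 3, 1949 → Mar 3, 1949: 28 days (February has 28).
Mar 3, 1949 → Apr 3, 1949: 31 days (March has 31).
Apr 3, 1949 → May 3, 1949: 30 days (April has 30).
May 3, 1949 → May 16, 1949: 13 days.
Total: 1109 days.

1109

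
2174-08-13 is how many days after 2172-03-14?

Mar 14, 2172 → Mar 14, 2173: 365 days.
Mar 14, 2173 → Mar 14, 2174: 365 days.
Mar 14, 2174 → Apr 14, 2174: 31 days (March has 31).
Apr 14, 2174 → May 14, 2174: 30 days (April has 30).
May 14, 2174 → Jun 14, 2174: 31 days (May has 31).
Jun 14, 2174 → Jul 14, 2174: 30 days (June has 30).
Jul 14, 2174 → Aug 13, 2174: 30 days.
Total: 882 days.

882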